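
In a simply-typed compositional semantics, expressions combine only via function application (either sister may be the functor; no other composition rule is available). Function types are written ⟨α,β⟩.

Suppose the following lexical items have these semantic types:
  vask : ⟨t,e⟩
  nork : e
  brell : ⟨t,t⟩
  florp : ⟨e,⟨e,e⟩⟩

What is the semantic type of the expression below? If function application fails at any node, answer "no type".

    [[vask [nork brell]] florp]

[nork brell]: e with ⟨t,t⟩ — neither is a function whose domain matches the other; composition fails here.

no type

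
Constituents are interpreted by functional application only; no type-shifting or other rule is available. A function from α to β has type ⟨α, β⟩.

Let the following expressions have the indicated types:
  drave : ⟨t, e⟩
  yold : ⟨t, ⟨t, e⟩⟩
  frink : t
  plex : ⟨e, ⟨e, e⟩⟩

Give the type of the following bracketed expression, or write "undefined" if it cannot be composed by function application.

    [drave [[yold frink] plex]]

undefined

[yold frink] — yold of type ⟨t, ⟨t, e⟩⟩ combines with frink of type t: type ⟨t, e⟩.
At [[yold frink] plex]: neither ⟨t, e⟩ nor ⟨e, ⟨e, e⟩⟩ can take the other as argument; the node is ill-typed.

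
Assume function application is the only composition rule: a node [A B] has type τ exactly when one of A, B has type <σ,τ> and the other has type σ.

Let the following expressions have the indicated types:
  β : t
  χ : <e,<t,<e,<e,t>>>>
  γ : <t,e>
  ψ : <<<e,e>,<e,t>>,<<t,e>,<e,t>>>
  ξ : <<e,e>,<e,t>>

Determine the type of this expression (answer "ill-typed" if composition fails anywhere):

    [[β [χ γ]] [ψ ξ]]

ill-typed

At [χ γ]: neither <e,<t,<e,<e,t>>>> nor <t,e> can take the other as argument; the node is ill-typed.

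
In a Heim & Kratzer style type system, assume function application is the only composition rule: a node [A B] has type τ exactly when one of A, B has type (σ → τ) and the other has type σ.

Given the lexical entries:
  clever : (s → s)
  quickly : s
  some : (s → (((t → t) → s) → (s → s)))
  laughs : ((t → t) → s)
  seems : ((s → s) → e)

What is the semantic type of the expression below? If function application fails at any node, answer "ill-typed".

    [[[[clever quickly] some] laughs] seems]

e

[clever quickly] — clever of type (s → s) combines with quickly of type s: type s.
[[clever quickly] some] — some of type (s → (((t → t) → s) → (s → s))) combines with [clever quickly] of type s: type (((t → t) → s) → (s → s)).
[[[clever quickly] some] laughs] — [[clever quickly] some] of type (((t → t) → s) → (s → s)) combines with laughs of type ((t → t) → s): type (s → s).
[[[[clever quickly] some] laughs] seems] — seems of type ((s → s) → e) combines with [[[clever quickly] some] laughs] of type (s → s): type e.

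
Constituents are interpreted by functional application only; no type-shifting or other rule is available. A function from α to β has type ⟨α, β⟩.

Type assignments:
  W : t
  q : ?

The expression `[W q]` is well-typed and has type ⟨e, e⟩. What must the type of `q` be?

⟨t, ⟨e, e⟩⟩

For [W q] to have type ⟨e, e⟩ with W of type t, q must be the function: q : ⟨t, ⟨e, e⟩⟩.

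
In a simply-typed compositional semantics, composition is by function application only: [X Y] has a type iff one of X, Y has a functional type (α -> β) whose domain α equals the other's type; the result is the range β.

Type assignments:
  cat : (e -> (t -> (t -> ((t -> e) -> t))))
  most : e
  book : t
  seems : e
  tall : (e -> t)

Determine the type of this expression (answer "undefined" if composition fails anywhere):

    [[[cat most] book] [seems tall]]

((t -> e) -> t)

[cat most]: functor cat : (e -> (t -> (t -> ((t -> e) -> t)))), argument most : e; result (t -> (t -> ((t -> e) -> t))).
[[cat most] book]: functor [cat most] : (t -> (t -> ((t -> e) -> t))), argument book : t; result (t -> ((t -> e) -> t)).
[seems tall]: functor tall : (e -> t), argument seems : e; result t.
[[[cat most] book] [seems tall]]: functor [[cat most] book] : (t -> ((t -> e) -> t)), argument [seems tall] : t; result ((t -> e) -> t).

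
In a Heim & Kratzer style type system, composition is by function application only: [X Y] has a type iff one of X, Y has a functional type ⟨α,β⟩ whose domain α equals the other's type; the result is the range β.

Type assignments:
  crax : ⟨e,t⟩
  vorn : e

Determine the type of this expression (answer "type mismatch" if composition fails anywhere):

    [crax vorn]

t

[crax vorn] — crax of type ⟨e,t⟩ combines with vorn of type e: type t.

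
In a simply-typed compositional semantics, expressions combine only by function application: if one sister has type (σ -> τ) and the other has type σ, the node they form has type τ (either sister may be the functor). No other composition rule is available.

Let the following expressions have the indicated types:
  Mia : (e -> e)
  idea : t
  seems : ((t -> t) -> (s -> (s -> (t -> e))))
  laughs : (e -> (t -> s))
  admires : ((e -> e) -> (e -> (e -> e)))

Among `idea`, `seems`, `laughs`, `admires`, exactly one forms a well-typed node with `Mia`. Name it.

admires

idea : t — does not combine with Mia.
seems : ((t -> t) -> (s -> (s -> (t -> e)))) — does not combine with Mia.
laughs : (e -> (t -> s)) — does not combine with Mia.
admires — combines: admires : ((e -> e) -> (e -> (e -> e))) takes Mia : (e -> e) as argument, giving (e -> (e -> e)).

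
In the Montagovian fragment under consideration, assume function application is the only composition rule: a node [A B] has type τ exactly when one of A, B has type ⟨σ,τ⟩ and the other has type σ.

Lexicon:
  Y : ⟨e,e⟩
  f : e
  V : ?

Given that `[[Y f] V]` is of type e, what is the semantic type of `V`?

[[Y f] V] must have type e. The sister [Y f] has type e; that is not a function onto e, so V must be the functor, of type ⟨e,e⟩.

⟨e,e⟩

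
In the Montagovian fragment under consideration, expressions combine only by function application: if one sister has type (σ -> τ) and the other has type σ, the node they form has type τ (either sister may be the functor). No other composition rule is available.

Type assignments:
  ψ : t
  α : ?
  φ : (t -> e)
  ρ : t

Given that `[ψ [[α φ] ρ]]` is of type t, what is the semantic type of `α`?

((t -> e) -> (t -> (t -> t)))

[ψ [[α φ] ρ]] must have type t. The sister ψ has type t; that is not a function onto t, so [[α φ] ρ] must be the functor, of type (t -> t).
[[α φ] ρ] must have type (t -> t). The sister ρ has type t; that is not a function onto (t -> t), so [α φ] must be the functor, of type (t -> (t -> t)).
[α φ] must have type (t -> (t -> t)). The sister φ has type (t -> e); that is not a function onto (t -> (t -> t)), so α must be the functor, of type ((t -> e) -> (t -> (t -> t))).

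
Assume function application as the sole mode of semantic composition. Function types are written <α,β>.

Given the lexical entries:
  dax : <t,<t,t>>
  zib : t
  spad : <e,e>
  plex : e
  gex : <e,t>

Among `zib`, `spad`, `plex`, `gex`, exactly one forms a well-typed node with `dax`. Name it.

zib — combines: dax : <t,<t,t>> takes zib : t as argument, giving <t,t>.
spad : <e,e> — dax needs t; spad needs e; neither fits.
plex : e — dax needs t; plex needs nothing (atomic); neither fits.
gex : <e,t> — dax needs t; gex needs e; neither fits.

zib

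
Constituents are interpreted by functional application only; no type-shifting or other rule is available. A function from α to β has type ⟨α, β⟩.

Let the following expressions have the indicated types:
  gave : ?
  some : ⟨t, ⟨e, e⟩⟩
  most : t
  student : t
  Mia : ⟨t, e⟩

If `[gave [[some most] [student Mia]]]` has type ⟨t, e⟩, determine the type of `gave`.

[gave [[some most] [student Mia]]] is required to be ⟨t, e⟩. [[some most] [student Mia]] : e cannot yield ⟨t, e⟩ as functor, so gave : ⟨e, ⟨t, e⟩⟩.

⟨e, ⟨t, e⟩⟩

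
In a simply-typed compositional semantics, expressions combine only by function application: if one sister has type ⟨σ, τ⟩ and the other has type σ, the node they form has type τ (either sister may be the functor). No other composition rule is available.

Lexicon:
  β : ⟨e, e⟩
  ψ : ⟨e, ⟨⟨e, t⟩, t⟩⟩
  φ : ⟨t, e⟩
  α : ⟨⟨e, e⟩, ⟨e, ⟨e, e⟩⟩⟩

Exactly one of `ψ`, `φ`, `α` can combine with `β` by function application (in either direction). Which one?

ψ : ⟨e, ⟨⟨e, t⟩, t⟩⟩ — neither side's domain matches the other.
φ : ⟨t, e⟩ — neither side's domain matches the other.
α — combines: α : ⟨⟨e, e⟩, ⟨e, ⟨e, e⟩⟩⟩ takes β : ⟨e, e⟩ as argument, giving ⟨e, ⟨e, e⟩⟩.

α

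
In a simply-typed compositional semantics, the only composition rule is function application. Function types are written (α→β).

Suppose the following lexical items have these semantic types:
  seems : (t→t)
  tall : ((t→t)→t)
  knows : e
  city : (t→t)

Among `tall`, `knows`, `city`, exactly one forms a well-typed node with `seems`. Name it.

tall

tall — combines: tall : ((t→t)→t) takes seems : (t→t) as argument, giving t.
knows : e — seems needs t; knows needs nothing (atomic); neither fits.
city : (t→t) — seems needs t; city needs t; neither fits.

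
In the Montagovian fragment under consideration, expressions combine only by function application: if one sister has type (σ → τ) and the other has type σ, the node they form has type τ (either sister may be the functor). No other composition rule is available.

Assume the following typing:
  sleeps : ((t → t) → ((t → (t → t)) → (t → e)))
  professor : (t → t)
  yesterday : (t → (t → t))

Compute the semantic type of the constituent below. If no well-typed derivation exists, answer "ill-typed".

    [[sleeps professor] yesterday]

[sleeps professor]: functor sleeps : ((t → t) → ((t → (t → t)) → (t → e))), argument professor : (t → t); result ((t → (t → t)) → (t → e)).
[[sleeps professor] yesterday]: functor [sleeps professor] : ((t → (t → t)) → (t → e)), argument yesterday : (t → (t → t)); result (t → e).

(t → e)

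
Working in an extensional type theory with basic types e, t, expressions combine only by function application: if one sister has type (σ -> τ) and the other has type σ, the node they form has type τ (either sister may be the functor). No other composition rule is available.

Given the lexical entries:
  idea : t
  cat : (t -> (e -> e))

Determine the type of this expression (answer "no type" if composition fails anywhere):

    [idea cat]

(e -> e)

[idea cat]: functor cat : (t -> (e -> e)), argument idea : t; result (e -> e).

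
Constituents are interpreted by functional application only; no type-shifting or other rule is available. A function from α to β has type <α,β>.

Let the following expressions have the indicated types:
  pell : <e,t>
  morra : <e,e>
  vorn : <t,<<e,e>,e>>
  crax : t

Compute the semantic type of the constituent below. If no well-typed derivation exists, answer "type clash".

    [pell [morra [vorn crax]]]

At [vorn crax], vorn : <t,<<e,e>,e>> takes crax : t, giving <<e,e>,e>.
At [morra [vorn crax]], [vorn crax] : <<e,e>,e> takes morra : <e,e>, giving e.
At [pell [morra [vorn crax]]], pell : <e,t> takes [morra [vorn crax]] : e, giving t.

t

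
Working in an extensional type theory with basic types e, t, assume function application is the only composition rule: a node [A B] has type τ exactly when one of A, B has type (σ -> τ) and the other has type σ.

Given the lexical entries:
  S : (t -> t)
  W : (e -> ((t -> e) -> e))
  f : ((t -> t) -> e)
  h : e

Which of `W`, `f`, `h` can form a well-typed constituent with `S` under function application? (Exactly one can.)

f

W : (e -> ((t -> e) -> e)) — no; S wants t, and W wants e.
f — combines: f : ((t -> t) -> e) takes S : (t -> t) as argument, giving e.
h : e — no; S wants t, and h wants nothing (atomic).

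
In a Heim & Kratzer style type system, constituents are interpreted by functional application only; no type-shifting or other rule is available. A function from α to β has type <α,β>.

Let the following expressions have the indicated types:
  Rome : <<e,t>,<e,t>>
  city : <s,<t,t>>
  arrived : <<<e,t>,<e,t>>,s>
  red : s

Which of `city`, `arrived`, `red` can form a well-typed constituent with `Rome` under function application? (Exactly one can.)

city : <s,<t,t>> — neither side's domain matches the other.
arrived — combines: arrived : <<<e,t>,<e,t>>,s> takes Rome : <<e,t>,<e,t>> as argument, giving s.
red : s — neither side's domain matches the other.

arrived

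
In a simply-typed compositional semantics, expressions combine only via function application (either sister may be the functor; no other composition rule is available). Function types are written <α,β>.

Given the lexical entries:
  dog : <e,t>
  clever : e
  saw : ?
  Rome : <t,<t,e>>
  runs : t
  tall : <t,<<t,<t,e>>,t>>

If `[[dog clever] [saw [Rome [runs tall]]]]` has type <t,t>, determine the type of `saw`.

<t,<t,<t,t>>>

[[dog clever] [saw [Rome [runs tall]]]] must have type <t,t>. The sister [dog clever] has type t; that is not a function onto <t,t>, so [saw [Rome [runs tall]]] must be the functor, of type <t,<t,t>>.
[saw [Rome [runs tall]]] must have type <t,<t,t>>. The sister [Rome [runs tall]] has type t; that is not a function onto <t,<t,t>>, so saw must be the functor, of type <t,<t,<t,t>>>.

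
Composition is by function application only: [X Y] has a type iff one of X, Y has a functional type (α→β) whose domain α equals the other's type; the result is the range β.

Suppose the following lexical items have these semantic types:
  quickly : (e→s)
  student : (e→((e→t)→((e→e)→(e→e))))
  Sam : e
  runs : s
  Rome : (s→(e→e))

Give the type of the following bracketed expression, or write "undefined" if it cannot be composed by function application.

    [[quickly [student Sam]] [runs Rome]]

undefined

[student Sam]: (e→((e→t)→((e→e)→(e→e)))) applied to e yields ((e→t)→((e→e)→(e→e))).
[quickly [student Sam]]: (e→s) and ((e→t)→((e→e)→(e→e))) cannot combine by function application — type clash.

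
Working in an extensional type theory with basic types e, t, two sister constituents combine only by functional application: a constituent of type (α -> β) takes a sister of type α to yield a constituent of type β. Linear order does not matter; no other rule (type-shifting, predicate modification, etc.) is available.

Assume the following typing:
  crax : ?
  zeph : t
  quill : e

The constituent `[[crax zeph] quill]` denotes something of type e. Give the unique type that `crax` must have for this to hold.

At [[crax zeph] quill] (required: e): quill is e, which is not a function with range e; hence [crax zeph] is the functor — type (e -> e).
At [crax zeph] (required: (e -> e)): zeph is t, which is not a function with range (e -> e); hence crax is the functor — type (t -> (e -> e)).

(t -> (e -> e))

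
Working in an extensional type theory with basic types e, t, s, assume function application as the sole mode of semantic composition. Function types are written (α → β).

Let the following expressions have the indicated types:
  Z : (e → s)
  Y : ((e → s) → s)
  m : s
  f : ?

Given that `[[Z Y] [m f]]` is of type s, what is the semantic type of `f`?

(s → (s → s))

At [[Z Y] [m f]] (required: s): [Z Y] is s, which is not a function with range s; hence [m f] is the functor — type (s → s).
At [m f] (required: (s → s)): m is s, which is not a function with range (s → s); hence f is the functor — type (s → (s → s)).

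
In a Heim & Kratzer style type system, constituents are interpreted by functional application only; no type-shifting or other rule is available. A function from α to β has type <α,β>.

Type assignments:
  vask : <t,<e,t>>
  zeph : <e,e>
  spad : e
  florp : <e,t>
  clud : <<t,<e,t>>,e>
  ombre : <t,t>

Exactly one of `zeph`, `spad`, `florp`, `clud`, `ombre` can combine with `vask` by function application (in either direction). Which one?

clud

zeph : <e,e> — no; vask wants t, and zeph wants e.
spad : e — no; vask wants t, and spad wants nothing (atomic).
florp : <e,t> — no; vask wants t, and florp wants e.
clud — combines: clud : <<t,<e,t>>,e> takes vask : <t,<e,t>> as argument, giving e.
ombre : <t,t> — no; vask wants t, and ombre wants t.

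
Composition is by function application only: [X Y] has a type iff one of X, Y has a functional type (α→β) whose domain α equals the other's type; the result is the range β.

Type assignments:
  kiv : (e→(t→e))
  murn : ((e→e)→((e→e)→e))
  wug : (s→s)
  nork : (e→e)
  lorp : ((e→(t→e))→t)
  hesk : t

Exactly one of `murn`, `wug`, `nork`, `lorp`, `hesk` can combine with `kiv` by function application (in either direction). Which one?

murn : ((e→e)→((e→e)→e)) — does not combine with kiv.
wug : (s→s) — does not combine with kiv.
nork : (e→e) — does not combine with kiv.
lorp — combines: lorp : ((e→(t→e))→t) takes kiv : (e→(t→e)) as argument, giving t.
hesk : t — does not combine with kiv.

lorp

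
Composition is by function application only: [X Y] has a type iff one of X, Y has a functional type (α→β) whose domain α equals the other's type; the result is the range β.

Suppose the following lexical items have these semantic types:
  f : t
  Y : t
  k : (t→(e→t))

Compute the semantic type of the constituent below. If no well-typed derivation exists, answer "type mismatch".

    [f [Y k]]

[Y k] — k of type (t→(e→t)) combines with Y of type t: type (e→t).
[f [Y k]]: t and (e→t) cannot combine by function application — type clash.

type mismatch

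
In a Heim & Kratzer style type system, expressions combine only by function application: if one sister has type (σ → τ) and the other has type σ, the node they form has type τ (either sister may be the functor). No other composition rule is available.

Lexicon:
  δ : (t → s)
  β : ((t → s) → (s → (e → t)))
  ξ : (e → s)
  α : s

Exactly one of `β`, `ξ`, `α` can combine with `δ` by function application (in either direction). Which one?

β

β — combines: β : ((t → s) → (s → (e → t))) takes δ : (t → s) as argument, giving (s → (e → t)).
ξ : (e → s) — neither side's domain matches the other.
α : s — neither side's domain matches the other.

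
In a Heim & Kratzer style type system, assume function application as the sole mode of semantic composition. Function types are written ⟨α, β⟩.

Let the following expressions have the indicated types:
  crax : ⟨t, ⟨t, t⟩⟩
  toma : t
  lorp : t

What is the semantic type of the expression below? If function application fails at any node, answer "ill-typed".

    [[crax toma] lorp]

t

[crax toma]: functor crax : ⟨t, ⟨t, t⟩⟩, argument toma : t; result ⟨t, t⟩.
[[crax toma] lorp]: functor [crax toma] : ⟨t, t⟩, argument lorp : t; result t.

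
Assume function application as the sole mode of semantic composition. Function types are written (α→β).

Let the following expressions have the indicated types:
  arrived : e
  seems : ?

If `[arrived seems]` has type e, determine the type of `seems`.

(e→e)

[arrived seems] must have type e. The sister arrived has type e; that is not a function onto e, so seems must be the functor, of type (e→e).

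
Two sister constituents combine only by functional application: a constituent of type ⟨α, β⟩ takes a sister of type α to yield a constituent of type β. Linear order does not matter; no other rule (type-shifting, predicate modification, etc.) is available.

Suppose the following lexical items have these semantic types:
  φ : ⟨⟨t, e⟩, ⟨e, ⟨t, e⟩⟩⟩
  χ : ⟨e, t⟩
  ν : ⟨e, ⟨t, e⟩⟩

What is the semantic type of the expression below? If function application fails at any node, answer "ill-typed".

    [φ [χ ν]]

[χ ν]: ⟨e, t⟩ and ⟨e, ⟨t, e⟩⟩ cannot combine by function application — type clash.

ill-typed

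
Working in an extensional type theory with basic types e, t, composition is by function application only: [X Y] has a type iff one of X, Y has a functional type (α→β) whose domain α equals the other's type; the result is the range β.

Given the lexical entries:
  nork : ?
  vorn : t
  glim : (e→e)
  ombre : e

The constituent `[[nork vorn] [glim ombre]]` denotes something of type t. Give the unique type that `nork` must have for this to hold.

(t→(e→t))

[[nork vorn] [glim ombre]] must have type t. The sister [glim ombre] has type e; that is not a function onto t, so [nork vorn] must be the functor, of type (e→t).
[nork vorn] must have type (e→t). The sister vorn has type t; that is not a function onto (e→t), so nork must be the functor, of type (t→(e→t)).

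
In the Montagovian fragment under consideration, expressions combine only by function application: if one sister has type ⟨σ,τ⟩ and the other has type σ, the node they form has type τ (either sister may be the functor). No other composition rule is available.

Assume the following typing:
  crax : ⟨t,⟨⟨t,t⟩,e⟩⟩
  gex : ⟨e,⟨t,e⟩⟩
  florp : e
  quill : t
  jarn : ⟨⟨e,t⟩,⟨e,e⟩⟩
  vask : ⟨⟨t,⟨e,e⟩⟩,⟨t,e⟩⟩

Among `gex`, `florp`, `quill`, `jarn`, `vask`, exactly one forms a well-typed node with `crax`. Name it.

gex : ⟨e,⟨t,e⟩⟩ — does not combine with crax.
florp : e — does not combine with crax.
quill — combines: crax : ⟨t,⟨⟨t,t⟩,e⟩⟩ takes quill : t as argument, giving ⟨⟨t,t⟩,e⟩.
jarn : ⟨⟨e,t⟩,⟨e,e⟩⟩ — does not combine with crax.
vask : ⟨⟨t,⟨e,e⟩⟩,⟨t,e⟩⟩ — does not combine with crax.

quill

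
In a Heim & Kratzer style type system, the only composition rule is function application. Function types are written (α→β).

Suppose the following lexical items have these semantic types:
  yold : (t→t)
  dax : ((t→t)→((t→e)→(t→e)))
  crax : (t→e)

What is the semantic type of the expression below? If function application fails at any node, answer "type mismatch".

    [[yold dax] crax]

(t→e)

[yold dax]: functor dax : ((t→t)→((t→e)→(t→e))), argument yold : (t→t); result ((t→e)→(t→e)).
[[yold dax] crax]: functor [yold dax] : ((t→e)→(t→e)), argument crax : (t→e); result (t→e).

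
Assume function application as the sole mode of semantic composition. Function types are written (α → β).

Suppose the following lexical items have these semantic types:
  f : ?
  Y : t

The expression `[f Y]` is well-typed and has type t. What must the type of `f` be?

(t → t)

[f Y] must have type t. The sister Y has type t; that is not a function onto t, so f must be the functor, of type (t → t).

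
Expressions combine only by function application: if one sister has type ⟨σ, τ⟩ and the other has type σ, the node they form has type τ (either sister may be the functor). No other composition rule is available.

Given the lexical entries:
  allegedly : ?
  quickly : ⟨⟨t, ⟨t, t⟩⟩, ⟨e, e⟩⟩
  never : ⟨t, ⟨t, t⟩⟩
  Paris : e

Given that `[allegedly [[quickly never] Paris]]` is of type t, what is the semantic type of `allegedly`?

[allegedly [[quickly never] Paris]] must have type t. The sister [[quickly never] Paris] has type e; that is not a function onto t, so allegedly must be the functor, of type ⟨e, t⟩.

⟨e, t⟩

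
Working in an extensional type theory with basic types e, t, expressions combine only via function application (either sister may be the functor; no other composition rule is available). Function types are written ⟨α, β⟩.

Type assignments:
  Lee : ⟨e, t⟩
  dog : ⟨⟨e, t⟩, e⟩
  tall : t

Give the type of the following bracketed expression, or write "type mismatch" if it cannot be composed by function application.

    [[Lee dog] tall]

[Lee dog]: ⟨⟨e, t⟩, e⟩ applied to ⟨e, t⟩ yields e.
[[Lee dog] tall]: e and t cannot combine by function application — type clash.

type mismatch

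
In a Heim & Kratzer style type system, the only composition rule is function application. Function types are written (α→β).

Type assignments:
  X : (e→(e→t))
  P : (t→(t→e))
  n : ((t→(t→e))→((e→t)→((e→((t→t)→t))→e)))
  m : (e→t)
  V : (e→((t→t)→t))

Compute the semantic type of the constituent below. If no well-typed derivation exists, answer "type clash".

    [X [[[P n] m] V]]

(e→t)

[P n]: ((t→(t→e))→((e→t)→((e→((t→t)→t))→e))) applied to (t→(t→e)) yields ((e→t)→((e→((t→t)→t))→e)).
[[P n] m]: ((e→t)→((e→((t→t)→t))→e)) applied to (e→t) yields ((e→((t→t)→t))→e).
[[[P n] m] V]: ((e→((t→t)→t))→e) applied to (e→((t→t)→t)) yields e.
[X [[[P n] m] V]]: (e→(e→t)) applied to e yields (e→t).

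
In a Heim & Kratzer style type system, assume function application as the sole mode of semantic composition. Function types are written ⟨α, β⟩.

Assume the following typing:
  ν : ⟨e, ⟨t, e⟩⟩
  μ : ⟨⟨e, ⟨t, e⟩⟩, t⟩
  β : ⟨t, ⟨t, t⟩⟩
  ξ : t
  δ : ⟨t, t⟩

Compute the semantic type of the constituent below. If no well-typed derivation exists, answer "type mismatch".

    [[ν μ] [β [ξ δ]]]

At [ν μ], μ : ⟨⟨e, ⟨t, e⟩⟩, t⟩ takes ν : ⟨e, ⟨t, e⟩⟩, giving t.
At [ξ δ], δ : ⟨t, t⟩ takes ξ : t, giving t.
At [β [ξ δ]], β : ⟨t, ⟨t, t⟩⟩ takes [ξ δ] : t, giving ⟨t, t⟩.
At [[ν μ] [β [ξ δ]]], [β [ξ δ]] : ⟨t, t⟩ takes [ν μ] : t, giving t.

t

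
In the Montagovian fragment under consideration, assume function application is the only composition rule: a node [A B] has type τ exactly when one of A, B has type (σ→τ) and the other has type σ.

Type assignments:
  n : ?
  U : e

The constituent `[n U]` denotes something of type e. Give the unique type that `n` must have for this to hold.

[n U] is required to be e. U : e cannot yield e as functor, so n : (e→e).

(e→e)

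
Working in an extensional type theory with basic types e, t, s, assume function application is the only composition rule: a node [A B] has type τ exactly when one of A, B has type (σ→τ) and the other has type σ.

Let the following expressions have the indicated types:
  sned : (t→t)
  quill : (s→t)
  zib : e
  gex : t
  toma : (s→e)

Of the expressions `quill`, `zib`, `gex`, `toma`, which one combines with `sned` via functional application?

quill : (s→t) — neither side's domain matches the other.
zib : e — neither side's domain matches the other.
gex — combines: sned : (t→t) takes gex : t as argument, giving t.
toma : (s→e) — neither side's domain matches the other.

gex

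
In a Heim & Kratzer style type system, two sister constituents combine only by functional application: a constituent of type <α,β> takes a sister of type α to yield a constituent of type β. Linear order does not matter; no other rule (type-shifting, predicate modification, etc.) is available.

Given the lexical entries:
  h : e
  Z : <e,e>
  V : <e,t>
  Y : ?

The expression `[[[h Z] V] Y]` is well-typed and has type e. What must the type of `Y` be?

For [[[h Z] V] Y] to have type e with [[h Z] V] of type t, Y must be the function: Y : <t,e>.

<t,e>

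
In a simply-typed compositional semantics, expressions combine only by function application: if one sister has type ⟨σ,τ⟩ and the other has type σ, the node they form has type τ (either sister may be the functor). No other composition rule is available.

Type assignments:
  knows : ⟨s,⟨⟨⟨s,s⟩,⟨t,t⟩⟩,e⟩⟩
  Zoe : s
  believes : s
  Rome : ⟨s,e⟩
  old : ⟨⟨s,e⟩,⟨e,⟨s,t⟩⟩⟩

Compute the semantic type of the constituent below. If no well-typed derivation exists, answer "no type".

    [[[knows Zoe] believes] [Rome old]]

no type

[knows Zoe]: knows is ⟨s,⟨⟨⟨s,s⟩,⟨t,t⟩⟩,e⟩⟩, Zoe is s; result ⟨⟨⟨s,s⟩,⟨t,t⟩⟩,e⟩.
[[knows Zoe] believes]: ⟨⟨⟨s,s⟩,⟨t,t⟩⟩,e⟩ and s cannot combine by function application — type clash.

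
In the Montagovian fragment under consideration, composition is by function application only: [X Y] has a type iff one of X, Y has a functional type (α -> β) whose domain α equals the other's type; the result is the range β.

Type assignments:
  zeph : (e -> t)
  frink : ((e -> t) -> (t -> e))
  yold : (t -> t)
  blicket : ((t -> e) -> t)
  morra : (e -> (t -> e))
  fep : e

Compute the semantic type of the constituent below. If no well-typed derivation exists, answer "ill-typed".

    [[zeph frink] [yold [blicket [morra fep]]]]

At [zeph frink], frink : ((e -> t) -> (t -> e)) takes zeph : (e -> t), giving (t -> e).
At [morra fep], morra : (e -> (t -> e)) takes fep : e, giving (t -> e).
At [blicket [morra fep]], blicket : ((t -> e) -> t) takes [morra fep] : (t -> e), giving t.
At [yold [blicket [morra fep]]], yold : (t -> t) takes [blicket [morra fep]] : t, giving t.
At [[zeph frink] [yold [blicket [morra fep]]]], [zeph frink] : (t -> e) takes [yold [blicket [morra fep]]] : t, giving e.

e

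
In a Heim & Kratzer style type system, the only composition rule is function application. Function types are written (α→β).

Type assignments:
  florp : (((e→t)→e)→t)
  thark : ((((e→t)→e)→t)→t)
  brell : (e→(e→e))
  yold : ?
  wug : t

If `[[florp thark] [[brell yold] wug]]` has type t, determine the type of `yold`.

((e→(e→e))→(t→(t→t)))

At [[florp thark] [[brell yold] wug]] (required: t): [florp thark] is t, which is not a function with range t; hence [[brell yold] wug] is the functor — type (t→t).
At [[brell yold] wug] (required: (t→t)): wug is t, which is not a function with range (t→t); hence [brell yold] is the functor — type (t→(t→t)).
At [brell yold] (required: (t→(t→t))): brell is (e→(e→e)), which is not a function with range (t→(t→t)); hence yold is the functor — type ((e→(e→e))→(t→(t→t))).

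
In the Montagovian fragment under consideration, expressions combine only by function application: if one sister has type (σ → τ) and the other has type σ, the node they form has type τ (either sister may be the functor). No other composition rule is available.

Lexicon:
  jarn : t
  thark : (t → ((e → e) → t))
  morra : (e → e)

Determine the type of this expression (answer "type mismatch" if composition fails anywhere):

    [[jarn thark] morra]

[jarn thark] — thark of type (t → ((e → e) → t)) combines with jarn of type t: type ((e → e) → t).
[[jarn thark] morra] — [jarn thark] of type ((e → e) → t) combines with morra of type (e → e): type t.

t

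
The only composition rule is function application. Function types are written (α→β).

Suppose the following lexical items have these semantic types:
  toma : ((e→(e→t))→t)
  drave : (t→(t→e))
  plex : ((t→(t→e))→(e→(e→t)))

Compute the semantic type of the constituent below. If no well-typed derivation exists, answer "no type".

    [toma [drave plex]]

[drave plex]: ((t→(t→e))→(e→(e→t))) applied to (t→(t→e)) yields (e→(e→t)).
[toma [drave plex]]: ((e→(e→t))→t) applied to (e→(e→t)) yields t.

t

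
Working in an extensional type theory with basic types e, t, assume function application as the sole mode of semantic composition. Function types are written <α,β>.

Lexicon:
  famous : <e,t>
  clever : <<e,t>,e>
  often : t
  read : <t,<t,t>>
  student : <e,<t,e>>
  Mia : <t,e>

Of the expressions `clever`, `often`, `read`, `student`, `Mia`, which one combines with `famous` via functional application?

clever

clever — combines: clever : <<e,t>,e> takes famous : <e,t> as argument, giving e.
often : t — neither side's domain matches the other.
read : <t,<t,t>> — neither side's domain matches the other.
student : <e,<t,e>> — neither side's domain matches the other.
Mia : <t,e> — neither side's domain matches the other.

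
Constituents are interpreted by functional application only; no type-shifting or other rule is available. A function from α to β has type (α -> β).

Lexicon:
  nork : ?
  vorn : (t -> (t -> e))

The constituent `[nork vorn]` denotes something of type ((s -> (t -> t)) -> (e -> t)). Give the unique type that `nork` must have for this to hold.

((t -> (t -> e)) -> ((s -> (t -> t)) -> (e -> t)))

[nork vorn] is required to be ((s -> (t -> t)) -> (e -> t)). vorn : (t -> (t -> e)) cannot yield ((s -> (t -> t)) -> (e -> t)) as functor, so nork : ((t -> (t -> e)) -> ((s -> (t -> t)) -> (e -> t))).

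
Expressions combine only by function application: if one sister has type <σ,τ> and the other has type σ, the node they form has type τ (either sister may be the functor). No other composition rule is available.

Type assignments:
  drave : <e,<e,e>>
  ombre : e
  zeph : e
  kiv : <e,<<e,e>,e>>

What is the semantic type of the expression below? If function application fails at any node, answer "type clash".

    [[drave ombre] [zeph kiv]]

[drave ombre]: <e,<e,e>> applied to e yields <e,e>.
[zeph kiv]: <e,<<e,e>,e>> applied to e yields <<e,e>,e>.
[[drave ombre] [zeph kiv]]: <<e,e>,e> applied to <e,e> yields e.

e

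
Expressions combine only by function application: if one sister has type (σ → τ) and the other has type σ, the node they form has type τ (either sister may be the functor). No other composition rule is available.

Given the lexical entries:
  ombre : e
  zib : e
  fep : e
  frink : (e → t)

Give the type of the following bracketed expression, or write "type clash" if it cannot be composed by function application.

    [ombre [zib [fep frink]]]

[fep frink]: (e → t) applied to e yields t.
At [zib [fep frink]]: neither e nor t can take the other as argument; the node is ill-typed.

type clash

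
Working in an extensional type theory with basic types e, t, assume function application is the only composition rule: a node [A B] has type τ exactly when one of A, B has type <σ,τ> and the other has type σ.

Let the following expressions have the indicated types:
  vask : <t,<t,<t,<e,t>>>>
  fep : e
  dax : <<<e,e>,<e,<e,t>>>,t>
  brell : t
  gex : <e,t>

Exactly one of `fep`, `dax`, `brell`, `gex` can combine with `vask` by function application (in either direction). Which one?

fep : e — vask needs t; fep needs nothing (atomic); neither fits.
dax : <<<e,e>,<e,<e,t>>>,t> — vask needs t; dax needs <<e,e>,<e,<e,t>>>; neither fits.
brell — combines: vask : <t,<t,<t,<e,t>>>> takes brell : t as argument, giving <t,<t,<e,t>>>.
gex : <e,t> — vask needs t; gex needs e; neither fits.

brell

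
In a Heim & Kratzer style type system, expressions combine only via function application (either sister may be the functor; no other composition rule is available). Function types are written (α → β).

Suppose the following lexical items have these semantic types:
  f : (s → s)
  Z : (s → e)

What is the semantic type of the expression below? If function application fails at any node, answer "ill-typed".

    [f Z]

ill-typed

[f Z]: (s → s) with (s → e) — neither is a function whose domain matches the other; composition fails here.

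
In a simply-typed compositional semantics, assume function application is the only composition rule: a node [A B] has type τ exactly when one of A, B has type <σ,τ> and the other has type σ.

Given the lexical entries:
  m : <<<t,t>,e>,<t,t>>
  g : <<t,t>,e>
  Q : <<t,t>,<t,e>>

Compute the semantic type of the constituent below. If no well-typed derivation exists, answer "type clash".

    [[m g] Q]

<t,e>

[m g]: functor m : <<<t,t>,e>,<t,t>>, argument g : <<t,t>,e>; result <t,t>.
[[m g] Q]: functor Q : <<t,t>,<t,e>>, argument [m g] : <t,t>; result <t,e>.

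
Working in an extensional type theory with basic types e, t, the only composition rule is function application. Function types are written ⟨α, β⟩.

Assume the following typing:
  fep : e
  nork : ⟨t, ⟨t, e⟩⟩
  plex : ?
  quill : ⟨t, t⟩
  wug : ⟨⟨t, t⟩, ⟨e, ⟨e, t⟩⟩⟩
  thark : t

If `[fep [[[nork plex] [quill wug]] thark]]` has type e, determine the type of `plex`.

⟨⟨t, ⟨t, e⟩⟩, ⟨⟨e, ⟨e, t⟩⟩, ⟨t, ⟨e, e⟩⟩⟩⟩

[fep [[[nork plex] [quill wug]] thark]] is required to be e. fep : e cannot yield e as functor, so [[[nork plex] [quill wug]] thark] : ⟨e, e⟩.
[[[nork plex] [quill wug]] thark] is required to be ⟨e, e⟩. thark : t cannot yield ⟨e, e⟩ as functor, so [[nork plex] [quill wug]] : ⟨t, ⟨e, e⟩⟩.
[[nork plex] [quill wug]] is required to be ⟨t, ⟨e, e⟩⟩. [quill wug] : ⟨e, ⟨e, t⟩⟩ cannot yield ⟨t, ⟨e, e⟩⟩ as functor, so [nork plex] : ⟨⟨e, ⟨e, t⟩⟩, ⟨t, ⟨e, e⟩⟩⟩.
[nork plex] is required to be ⟨⟨e, ⟨e, t⟩⟩, ⟨t, ⟨e, e⟩⟩⟩. nork : ⟨t, ⟨t, e⟩⟩ cannot yield ⟨⟨e, ⟨e, t⟩⟩, ⟨t, ⟨e, e⟩⟩⟩ as functor, so plex : ⟨⟨t, ⟨t, e⟩⟩, ⟨⟨e, ⟨e, t⟩⟩, ⟨t, ⟨e, e⟩⟩⟩⟩.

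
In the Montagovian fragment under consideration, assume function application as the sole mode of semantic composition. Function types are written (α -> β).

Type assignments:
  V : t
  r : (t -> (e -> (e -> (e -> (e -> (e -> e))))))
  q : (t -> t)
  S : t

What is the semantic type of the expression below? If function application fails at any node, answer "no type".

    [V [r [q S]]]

[q S]: functor q : (t -> t), argument S : t; result t.
[r [q S]]: functor r : (t -> (e -> (e -> (e -> (e -> (e -> e)))))), argument [q S] : t; result (e -> (e -> (e -> (e -> (e -> e))))).
[V [r [q S]]]: t and (e -> (e -> (e -> (e -> (e -> e))))) cannot combine by function application — type clash.

no type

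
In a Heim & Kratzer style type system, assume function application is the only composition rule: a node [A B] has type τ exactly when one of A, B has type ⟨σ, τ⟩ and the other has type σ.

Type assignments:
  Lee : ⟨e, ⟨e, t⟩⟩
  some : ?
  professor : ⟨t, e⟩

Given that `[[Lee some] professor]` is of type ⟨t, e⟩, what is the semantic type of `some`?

[[Lee some] professor] is required to be ⟨t, e⟩. professor : ⟨t, e⟩ cannot yield ⟨t, e⟩ as functor, so [Lee some] : ⟨⟨t, e⟩, ⟨t, e⟩⟩.
[Lee some] is required to be ⟨⟨t, e⟩, ⟨t, e⟩⟩. Lee : ⟨e, ⟨e, t⟩⟩ cannot yield ⟨⟨t, e⟩, ⟨t, e⟩⟩ as functor, so some : ⟨⟨e, ⟨e, t⟩⟩, ⟨⟨t, e⟩, ⟨t, e⟩⟩⟩.

⟨⟨e, ⟨e, t⟩⟩, ⟨⟨t, e⟩, ⟨t, e⟩⟩⟩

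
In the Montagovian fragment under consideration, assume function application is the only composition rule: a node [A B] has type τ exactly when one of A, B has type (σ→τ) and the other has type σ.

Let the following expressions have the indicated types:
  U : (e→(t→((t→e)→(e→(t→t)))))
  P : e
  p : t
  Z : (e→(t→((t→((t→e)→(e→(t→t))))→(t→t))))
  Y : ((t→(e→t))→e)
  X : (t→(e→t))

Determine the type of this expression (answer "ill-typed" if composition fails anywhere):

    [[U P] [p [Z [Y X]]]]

(t→t)

[U P]: functor U : (e→(t→((t→e)→(e→(t→t))))), argument P : e; result (t→((t→e)→(e→(t→t)))).
[Y X]: functor Y : ((t→(e→t))→e), argument X : (t→(e→t)); result e.
[Z [Y X]]: functor Z : (e→(t→((t→((t→e)→(e→(t→t))))→(t→t)))), argument [Y X] : e; result (t→((t→((t→e)→(e→(t→t))))→(t→t))).
[p [Z [Y X]]]: functor [Z [Y X]] : (t→((t→((t→e)→(e→(t→t))))→(t→t))), argument p : t; result ((t→((t→e)→(e→(t→t))))→(t→t)).
[[U P] [p [Z [Y X]]]]: functor [p [Z [Y X]]] : ((t→((t→e)→(e→(t→t))))→(t→t)), argument [U P] : (t→((t→e)→(e→(t→t)))); result (t→t).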